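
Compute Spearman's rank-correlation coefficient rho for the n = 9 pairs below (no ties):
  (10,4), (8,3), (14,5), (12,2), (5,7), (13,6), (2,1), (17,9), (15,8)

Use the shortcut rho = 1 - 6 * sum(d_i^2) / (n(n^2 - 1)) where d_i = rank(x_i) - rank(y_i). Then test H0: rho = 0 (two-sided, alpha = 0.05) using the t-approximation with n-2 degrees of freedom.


Step 1: Rank x and y separately (midranks; no ties here).
rank(x): 10->4, 8->3, 14->7, 12->5, 5->2, 13->6, 2->1, 17->9, 15->8
rank(y): 4->4, 3->3, 5->5, 2->2, 7->7, 6->6, 1->1, 9->9, 8->8
Step 2: d_i = R_x(i) - R_y(i); compute d_i^2.
  (4-4)^2=0, (3-3)^2=0, (7-5)^2=4, (5-2)^2=9, (2-7)^2=25, (6-6)^2=0, (1-1)^2=0, (9-9)^2=0, (8-8)^2=0
sum(d^2) = 38.
Step 3: rho = 1 - 6*38 / (9*(9^2 - 1)) = 1 - 228/720 = 0.683333.
Step 4: Under H0, t = rho * sqrt((n-2)/(1-rho^2)) = 2.4763 ~ t(7).
Step 5: Two-sided p-value from the t-distribution with 7 df = 0.042442.
Step 6: alpha = 0.05. reject H0.

rho = 0.6833, p = 0.042442, reject H0 at alpha = 0.05.


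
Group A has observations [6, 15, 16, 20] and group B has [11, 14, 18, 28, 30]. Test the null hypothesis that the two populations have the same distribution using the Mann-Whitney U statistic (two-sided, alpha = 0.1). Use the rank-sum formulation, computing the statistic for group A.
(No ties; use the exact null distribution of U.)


Step 1: Combine and sort all 9 observations; assign midranks.
sorted (value, group): (6,X), (11,Y), (14,Y), (15,X), (16,X), (18,Y), (20,X), (28,Y), (30,Y)
ranks: 6->1, 11->2, 14->3, 15->4, 16->5, 18->6, 20->7, 28->8, 30->9
Step 2: Rank sum for X: R1 = 1 + 4 + 5 + 7 = 17.
Step 3: U_X = R1 - n1(n1+1)/2 = 17 - 4*5/2 = 17 - 10 = 7.
       U_Y = n1*n2 - U_X = 20 - 7 = 13.
Step 4: No ties, so the exact null distribution of U (based on enumerating the C(9,4) = 126 equally likely rank assignments) gives the two-sided p-value.
Step 5: p-value = 0.555556; compare to alpha = 0.1. fail to reject H0.

U_X = 7, p = 0.555556, fail to reject H0 at alpha = 0.1.


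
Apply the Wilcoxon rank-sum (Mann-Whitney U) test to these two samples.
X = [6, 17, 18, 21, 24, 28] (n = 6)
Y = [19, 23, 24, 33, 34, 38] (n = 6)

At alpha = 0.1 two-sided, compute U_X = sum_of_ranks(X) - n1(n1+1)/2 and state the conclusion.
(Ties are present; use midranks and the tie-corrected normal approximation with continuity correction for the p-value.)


Step 1: Combine and sort all 12 observations; assign midranks.
sorted (value, group): (6,X), (17,X), (18,X), (19,Y), (21,X), (23,Y), (24,X), (24,Y), (28,X), (33,Y), (34,Y), (38,Y)
ranks: 6->1, 17->2, 18->3, 19->4, 21->5, 23->6, 24->7.5, 24->7.5, 28->9, 33->10, 34->11, 38->12
Step 2: Rank sum for X: R1 = 1 + 2 + 3 + 5 + 7.5 + 9 = 27.5.
Step 3: U_X = R1 - n1(n1+1)/2 = 27.5 - 6*7/2 = 27.5 - 21 = 6.5.
       U_Y = n1*n2 - U_X = 36 - 6.5 = 29.5.
Step 4: Ties are present, so use the tie-corrected normal approximation (with continuity correction) for the p-value.
Step 5: p-value = 0.077648; compare to alpha = 0.1. reject H0.

U_X = 6.5, p = 0.077648, reject H0 at alpha = 0.1.


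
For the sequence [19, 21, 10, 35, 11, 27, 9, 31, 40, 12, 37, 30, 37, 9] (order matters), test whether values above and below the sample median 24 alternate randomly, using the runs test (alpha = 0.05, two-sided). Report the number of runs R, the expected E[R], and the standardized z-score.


Step 1: Compute median = 24; label A = above, B = below.
Labels in order: BBBABABAABAAAB  (n_A = 7, n_B = 7)
Step 2: Count runs R = 9.
Step 3: Under H0 (random ordering), E[R] = 2*n_A*n_B/(n_A+n_B) + 1 = 2*7*7/14 + 1 = 8.0000.
        Var[R] = 2*n_A*n_B*(2*n_A*n_B - n_A - n_B) / ((n_A+n_B)^2 * (n_A+n_B-1)) = 8232/2548 = 3.2308.
        SD[R] = 1.7974.
Step 4: Continuity-corrected z = (R - 0.5 - E[R]) / SD[R] = (9 - 0.5 - 8.0000) / 1.7974 = 0.2782.
Step 5: Two-sided p-value via normal approximation = 2*(1 - Phi(|z|)) = 0.780879.
Step 6: alpha = 0.05. fail to reject H0.

R = 9, z = 0.2782, p = 0.780879, fail to reject H0.


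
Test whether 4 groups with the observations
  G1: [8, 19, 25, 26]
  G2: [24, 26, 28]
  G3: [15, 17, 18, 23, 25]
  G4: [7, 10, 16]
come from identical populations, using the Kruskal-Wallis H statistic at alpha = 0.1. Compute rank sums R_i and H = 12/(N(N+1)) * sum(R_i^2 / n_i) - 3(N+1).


Step 1: Combine all N = 15 observations and assign midranks.
sorted (value, group, rank): (7,G4,1), (8,G1,2), (10,G4,3), (15,G3,4), (16,G4,5), (17,G3,6), (18,G3,7), (19,G1,8), (23,G3,9), (24,G2,10), (25,G1,11.5), (25,G3,11.5), (26,G1,13.5), (26,G2,13.5), (28,G2,15)
Step 2: Sum ranks within each group.
R_1 = 35 (n_1 = 4)
R_2 = 38.5 (n_2 = 3)
R_3 = 37.5 (n_3 = 5)
R_4 = 9 (n_4 = 3)
Step 3: H = 12/(N(N+1)) * sum(R_i^2/n_i) - 3(N+1)
     = 12/(15*16) * (35^2/4 + 38.5^2/3 + 37.5^2/5 + 9^2/3) - 3*16
     = 0.050000 * 1108.58 - 48
     = 7.429167.
Step 4: Ties present; correction factor C = 1 - 12/(15^3 - 15) = 0.996429. Corrected H = 7.429167 / 0.996429 = 7.455795.
Step 5: Under H0, H ~ chi^2(3); p-value = 0.058705.
Step 6: alpha = 0.1. reject H0.

H = 7.4558, df = 3, p = 0.058705, reject H0.


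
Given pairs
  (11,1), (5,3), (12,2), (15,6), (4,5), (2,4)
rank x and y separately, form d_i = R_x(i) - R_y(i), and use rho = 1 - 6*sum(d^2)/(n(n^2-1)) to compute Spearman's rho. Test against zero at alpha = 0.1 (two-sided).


Step 1: Rank x and y separately (midranks; no ties here).
rank(x): 11->4, 5->3, 12->5, 15->6, 4->2, 2->1
rank(y): 1->1, 3->3, 2->2, 6->6, 5->5, 4->4
Step 2: d_i = R_x(i) - R_y(i); compute d_i^2.
  (4-1)^2=9, (3-3)^2=0, (5-2)^2=9, (6-6)^2=0, (2-5)^2=9, (1-4)^2=9
sum(d^2) = 36.
Step 3: rho = 1 - 6*36 / (6*(6^2 - 1)) = 1 - 216/210 = -0.028571.
Step 4: Under H0, t = rho * sqrt((n-2)/(1-rho^2)) = -0.0572 ~ t(4).
Step 5: Two-sided p-value from the t-distribution with 4 df = 0.957155.
Step 6: alpha = 0.1. fail to reject H0.

rho = -0.0286, p = 0.957155, fail to reject H0 at alpha = 0.1.


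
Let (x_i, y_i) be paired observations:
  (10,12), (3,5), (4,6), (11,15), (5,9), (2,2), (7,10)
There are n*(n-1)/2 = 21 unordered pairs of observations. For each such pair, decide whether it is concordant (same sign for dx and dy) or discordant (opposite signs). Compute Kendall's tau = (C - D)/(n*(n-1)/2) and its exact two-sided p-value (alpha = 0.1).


Step 1: Enumerate the 21 unordered pairs (i,j) with i<j and classify each by sign(x_j-x_i) * sign(y_j-y_i).
  (1,2):dx=-7,dy=-7->C; (1,3):dx=-6,dy=-6->C; (1,4):dx=+1,dy=+3->C; (1,5):dx=-5,dy=-3->C
  (1,6):dx=-8,dy=-10->C; (1,7):dx=-3,dy=-2->C; (2,3):dx=+1,dy=+1->C; (2,4):dx=+8,dy=+10->C
  (2,5):dx=+2,dy=+4->C; (2,6):dx=-1,dy=-3->C; (2,7):dx=+4,dy=+5->C; (3,4):dx=+7,dy=+9->C
  (3,5):dx=+1,dy=+3->C; (3,6):dx=-2,dy=-4->C; (3,7):dx=+3,dy=+4->C; (4,5):dx=-6,dy=-6->C
  (4,6):dx=-9,dy=-13->C; (4,7):dx=-4,dy=-5->C; (5,6):dx=-3,dy=-7->C; (5,7):dx=+2,dy=+1->C
  (6,7):dx=+5,dy=+8->C
Step 2: C = 21, D = 0, total pairs = 21.
Step 3: tau = (C - D)/(n(n-1)/2) = (21 - 0)/21 = 1.000000.
Step 4: Exact two-sided p-value (enumerate n! = 5040 permutations of y under H0): p = 0.000397.
Step 5: alpha = 0.1. reject H0.

tau_b = 1.0000 (C=21, D=0), p = 0.000397, reject H0.


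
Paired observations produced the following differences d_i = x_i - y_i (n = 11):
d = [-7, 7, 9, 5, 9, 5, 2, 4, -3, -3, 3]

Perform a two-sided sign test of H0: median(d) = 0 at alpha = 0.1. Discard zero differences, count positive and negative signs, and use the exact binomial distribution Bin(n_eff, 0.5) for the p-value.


Step 1: Discard zero differences. Original n = 11; n_eff = number of nonzero differences = 11.
Nonzero differences (with sign): -7, +7, +9, +5, +9, +5, +2, +4, -3, -3, +3
Step 2: Count signs: positive = 8, negative = 3.
Step 3: Under H0: P(positive) = 0.5, so the number of positives S ~ Bin(11, 0.5).
Step 4: Two-sided exact p-value = sum of Bin(11,0.5) probabilities at or below the observed probability = 0.226562.
Step 5: alpha = 0.1. fail to reject H0.

n_eff = 11, pos = 8, neg = 3, p = 0.226562, fail to reject H0.


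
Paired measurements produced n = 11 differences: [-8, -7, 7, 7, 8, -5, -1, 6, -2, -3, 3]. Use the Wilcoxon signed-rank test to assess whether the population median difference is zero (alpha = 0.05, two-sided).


Step 1: Drop any zero differences (none here) and take |d_i|.
|d| = [8, 7, 7, 7, 8, 5, 1, 6, 2, 3, 3]
Step 2: Midrank |d_i| (ties get averaged ranks).
ranks: |8|->10.5, |7|->8, |7|->8, |7|->8, |8|->10.5, |5|->5, |1|->1, |6|->6, |2|->2, |3|->3.5, |3|->3.5
Step 3: Attach original signs; sum ranks with positive sign and with negative sign.
W+ = 8 + 8 + 10.5 + 6 + 3.5 = 36
W- = 10.5 + 8 + 5 + 1 + 2 + 3.5 = 30
(Check: W+ + W- = 66 should equal n(n+1)/2 = 66.)
Step 4: Test statistic W = min(W+, W-) = 30.
Step 5: Ties in |d|, so use the tie-corrected normal approximation.
        E[W] = n(n+1)/4 = 11*12/4 = 33.
        Tie groups: |d|=3 (t=2), |d|=7 (t=3), |d|=8 (t=2); sum(t^3 - t) = 36.
        Var[W] = n(n+1)(2n+1)/24 - sum(t^3-t)/48 = 3036/24 - 36/48 = 125.75.
        z = (W - E[W]) / sqrt(Var[W]) = (30 - 33) / 11.2138 = -0.2675.
        Two-sided p = 2*Phi(z) = 0.789064.
Step 6: alpha = 0.05. fail to reject H0.

W+ = 36, W- = 30, W = min = 30, p = 0.789064, fail to reject H0.


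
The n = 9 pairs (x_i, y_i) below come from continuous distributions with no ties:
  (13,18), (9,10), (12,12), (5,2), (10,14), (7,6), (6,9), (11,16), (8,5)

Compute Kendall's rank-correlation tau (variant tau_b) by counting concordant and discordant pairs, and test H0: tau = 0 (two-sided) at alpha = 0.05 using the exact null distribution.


Step 1: Enumerate the 36 unordered pairs (i,j) with i<j and classify each by sign(x_j-x_i) * sign(y_j-y_i).
  (1,2):dx=-4,dy=-8->C; (1,3):dx=-1,dy=-6->C; (1,4):dx=-8,dy=-16->C; (1,5):dx=-3,dy=-4->C
  (1,6):dx=-6,dy=-12->C; (1,7):dx=-7,dy=-9->C; (1,8):dx=-2,dy=-2->C; (1,9):dx=-5,dy=-13->C
  (2,3):dx=+3,dy=+2->C; (2,4):dx=-4,dy=-8->C; (2,5):dx=+1,dy=+4->C; (2,6):dx=-2,dy=-4->C
  (2,7):dx=-3,dy=-1->C; (2,8):dx=+2,dy=+6->C; (2,9):dx=-1,dy=-5->C; (3,4):dx=-7,dy=-10->C
  (3,5):dx=-2,dy=+2->D; (3,6):dx=-5,dy=-6->C; (3,7):dx=-6,dy=-3->C; (3,8):dx=-1,dy=+4->D
  (3,9):dx=-4,dy=-7->C; (4,5):dx=+5,dy=+12->C; (4,6):dx=+2,dy=+4->C; (4,7):dx=+1,dy=+7->C
  (4,8):dx=+6,dy=+14->C; (4,9):dx=+3,dy=+3->C; (5,6):dx=-3,dy=-8->C; (5,7):dx=-4,dy=-5->C
  (5,8):dx=+1,dy=+2->C; (5,9):dx=-2,dy=-9->C; (6,7):dx=-1,dy=+3->D; (6,8):dx=+4,dy=+10->C
  (6,9):dx=+1,dy=-1->D; (7,8):dx=+5,dy=+7->C; (7,9):dx=+2,dy=-4->D; (8,9):dx=-3,dy=-11->C
Step 2: C = 31, D = 5, total pairs = 36.
Step 3: tau = (C - D)/(n(n-1)/2) = (31 - 5)/36 = 0.722222.
Step 4: Exact two-sided p-value (enumerate n! = 362880 permutations of y under H0): p = 0.005886.
Step 5: alpha = 0.05. reject H0.

tau_b = 0.7222 (C=31, D=5), p = 0.005886, reject H0.


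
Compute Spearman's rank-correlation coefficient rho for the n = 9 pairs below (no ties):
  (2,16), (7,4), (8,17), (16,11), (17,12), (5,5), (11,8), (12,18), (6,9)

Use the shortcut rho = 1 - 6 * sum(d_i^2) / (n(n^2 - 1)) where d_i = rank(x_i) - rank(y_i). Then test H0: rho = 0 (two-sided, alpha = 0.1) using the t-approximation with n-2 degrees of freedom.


Step 1: Rank x and y separately (midranks; no ties here).
rank(x): 2->1, 7->4, 8->5, 16->8, 17->9, 5->2, 11->6, 12->7, 6->3
rank(y): 16->7, 4->1, 17->8, 11->5, 12->6, 5->2, 8->3, 18->9, 9->4
Step 2: d_i = R_x(i) - R_y(i); compute d_i^2.
  (1-7)^2=36, (4-1)^2=9, (5-8)^2=9, (8-5)^2=9, (9-6)^2=9, (2-2)^2=0, (6-3)^2=9, (7-9)^2=4, (3-4)^2=1
sum(d^2) = 86.
Step 3: rho = 1 - 6*86 / (9*(9^2 - 1)) = 1 - 516/720 = 0.283333.
Step 4: Under H0, t = rho * sqrt((n-2)/(1-rho^2)) = 0.7817 ~ t(7).
Step 5: Two-sided p-value from the t-distribution with 7 df = 0.460030.
Step 6: alpha = 0.1. fail to reject H0.

rho = 0.2833, p = 0.460030, fail to reject H0 at alpha = 0.1.


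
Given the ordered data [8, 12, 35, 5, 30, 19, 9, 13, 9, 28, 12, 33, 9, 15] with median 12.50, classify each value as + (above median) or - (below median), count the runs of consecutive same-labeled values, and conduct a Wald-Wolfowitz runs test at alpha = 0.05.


Step 1: Compute median = 12.50; label A = above, B = below.
Labels in order: BBABAABABABABA  (n_A = 7, n_B = 7)
Step 2: Count runs R = 12.
Step 3: Under H0 (random ordering), E[R] = 2*n_A*n_B/(n_A+n_B) + 1 = 2*7*7/14 + 1 = 8.0000.
        Var[R] = 2*n_A*n_B*(2*n_A*n_B - n_A - n_B) / ((n_A+n_B)^2 * (n_A+n_B-1)) = 8232/2548 = 3.2308.
        SD[R] = 1.7974.
Step 4: Continuity-corrected z = (R - 0.5 - E[R]) / SD[R] = (12 - 0.5 - 8.0000) / 1.7974 = 1.9472.
Step 5: Two-sided p-value via normal approximation = 2*(1 - Phi(|z|)) = 0.051508.
Step 6: alpha = 0.05. fail to reject H0.

R = 12, z = 1.9472, p = 0.051508, fail to reject H0.


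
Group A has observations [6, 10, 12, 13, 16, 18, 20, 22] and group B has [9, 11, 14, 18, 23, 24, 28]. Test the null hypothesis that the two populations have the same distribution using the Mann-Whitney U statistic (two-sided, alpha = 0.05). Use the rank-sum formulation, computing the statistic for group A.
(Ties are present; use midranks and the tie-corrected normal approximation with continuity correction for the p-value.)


Step 1: Combine and sort all 15 observations; assign midranks.
sorted (value, group): (6,X), (9,Y), (10,X), (11,Y), (12,X), (13,X), (14,Y), (16,X), (18,X), (18,Y), (20,X), (22,X), (23,Y), (24,Y), (28,Y)
ranks: 6->1, 9->2, 10->3, 11->4, 12->5, 13->6, 14->7, 16->8, 18->9.5, 18->9.5, 20->11, 22->12, 23->13, 24->14, 28->15
Step 2: Rank sum for X: R1 = 1 + 3 + 5 + 6 + 8 + 9.5 + 11 + 12 = 55.5.
Step 3: U_X = R1 - n1(n1+1)/2 = 55.5 - 8*9/2 = 55.5 - 36 = 19.5.
       U_Y = n1*n2 - U_X = 56 - 19.5 = 36.5.
Step 4: Ties are present, so use the tie-corrected normal approximation (with continuity correction) for the p-value.
Step 5: p-value = 0.354109; compare to alpha = 0.05. fail to reject H0.

U_X = 19.5, p = 0.354109, fail to reject H0 at alpha = 0.05.


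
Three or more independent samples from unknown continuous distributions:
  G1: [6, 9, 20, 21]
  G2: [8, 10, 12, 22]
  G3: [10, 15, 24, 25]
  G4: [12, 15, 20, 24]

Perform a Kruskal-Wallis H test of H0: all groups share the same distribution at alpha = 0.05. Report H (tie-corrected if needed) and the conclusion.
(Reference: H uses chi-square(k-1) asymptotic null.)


Step 1: Combine all N = 16 observations and assign midranks.
sorted (value, group, rank): (6,G1,1), (8,G2,2), (9,G1,3), (10,G2,4.5), (10,G3,4.5), (12,G2,6.5), (12,G4,6.5), (15,G3,8.5), (15,G4,8.5), (20,G1,10.5), (20,G4,10.5), (21,G1,12), (22,G2,13), (24,G3,14.5), (24,G4,14.5), (25,G3,16)
Step 2: Sum ranks within each group.
R_1 = 26.5 (n_1 = 4)
R_2 = 26 (n_2 = 4)
R_3 = 43.5 (n_3 = 4)
R_4 = 40 (n_4 = 4)
Step 3: H = 12/(N(N+1)) * sum(R_i^2/n_i) - 3(N+1)
     = 12/(16*17) * (26.5^2/4 + 26^2/4 + 43.5^2/4 + 40^2/4) - 3*17
     = 0.044118 * 1217.62 - 51
     = 2.718750.
Step 4: Ties present; correction factor C = 1 - 30/(16^3 - 16) = 0.992647. Corrected H = 2.718750 / 0.992647 = 2.738889.
Step 5: Under H0, H ~ chi^2(3); p-value = 0.433659.
Step 6: alpha = 0.05. fail to reject H0.

H = 2.7389, df = 3, p = 0.433659, fail to reject H0.


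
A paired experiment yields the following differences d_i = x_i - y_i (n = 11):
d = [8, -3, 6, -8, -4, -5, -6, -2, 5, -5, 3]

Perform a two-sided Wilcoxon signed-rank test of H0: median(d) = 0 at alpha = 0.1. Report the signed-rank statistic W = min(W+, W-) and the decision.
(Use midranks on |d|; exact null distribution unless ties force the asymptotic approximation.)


Step 1: Drop any zero differences (none here) and take |d_i|.
|d| = [8, 3, 6, 8, 4, 5, 6, 2, 5, 5, 3]
Step 2: Midrank |d_i| (ties get averaged ranks).
ranks: |8|->10.5, |3|->2.5, |6|->8.5, |8|->10.5, |4|->4, |5|->6, |6|->8.5, |2|->1, |5|->6, |5|->6, |3|->2.5
Step 3: Attach original signs; sum ranks with positive sign and with negative sign.
W+ = 10.5 + 8.5 + 6 + 2.5 = 27.5
W- = 2.5 + 10.5 + 4 + 6 + 8.5 + 1 + 6 = 38.5
(Check: W+ + W- = 66 should equal n(n+1)/2 = 66.)
Step 4: Test statistic W = min(W+, W-) = 27.5.
Step 5: Ties in |d|, so use the tie-corrected normal approximation.
        E[W] = n(n+1)/4 = 11*12/4 = 33.
        Tie groups: |d|=3 (t=2), |d|=5 (t=3), |d|=6 (t=2), |d|=8 (t=2); sum(t^3 - t) = 42.
        Var[W] = n(n+1)(2n+1)/24 - sum(t^3-t)/48 = 3036/24 - 42/48 = 125.625.
        z = (W - E[W]) / sqrt(Var[W]) = (27.5 - 33) / 11.2083 = -0.4907.
        Two-sided p = 2*Phi(z) = 0.623632.
Step 6: alpha = 0.1. fail to reject H0.

W+ = 27.5, W- = 38.5, W = min = 27.5, p = 0.623632, fail to reject H0.


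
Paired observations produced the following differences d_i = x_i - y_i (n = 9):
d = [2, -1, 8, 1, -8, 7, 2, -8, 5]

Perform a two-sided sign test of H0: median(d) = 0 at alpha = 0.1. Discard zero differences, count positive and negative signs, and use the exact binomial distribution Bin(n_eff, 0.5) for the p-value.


Step 1: Discard zero differences. Original n = 9; n_eff = number of nonzero differences = 9.
Nonzero differences (with sign): +2, -1, +8, +1, -8, +7, +2, -8, +5
Step 2: Count signs: positive = 6, negative = 3.
Step 3: Under H0: P(positive) = 0.5, so the number of positives S ~ Bin(9, 0.5).
Step 4: Two-sided exact p-value = sum of Bin(9,0.5) probabilities at or below the observed probability = 0.507812.
Step 5: alpha = 0.1. fail to reject H0.

n_eff = 9, pos = 6, neg = 3, p = 0.507812, fail to reject H0.


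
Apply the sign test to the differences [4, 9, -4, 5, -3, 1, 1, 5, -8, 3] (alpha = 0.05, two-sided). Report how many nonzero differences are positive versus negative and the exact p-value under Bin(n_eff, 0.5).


Step 1: Discard zero differences. Original n = 10; n_eff = number of nonzero differences = 10.
Nonzero differences (with sign): +4, +9, -4, +5, -3, +1, +1, +5, -8, +3
Step 2: Count signs: positive = 7, negative = 3.
Step 3: Under H0: P(positive) = 0.5, so the number of positives S ~ Bin(10, 0.5).
Step 4: Two-sided exact p-value = sum of Bin(10,0.5) probabilities at or below the observed probability = 0.343750.
Step 5: alpha = 0.05. fail to reject H0.

n_eff = 10, pos = 7, neg = 3, p = 0.343750, fail to reject H0.


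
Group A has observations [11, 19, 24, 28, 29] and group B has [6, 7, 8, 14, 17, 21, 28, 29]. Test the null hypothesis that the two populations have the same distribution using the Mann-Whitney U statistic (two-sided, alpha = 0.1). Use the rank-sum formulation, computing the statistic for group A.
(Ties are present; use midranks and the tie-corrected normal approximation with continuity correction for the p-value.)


Step 1: Combine and sort all 13 observations; assign midranks.
sorted (value, group): (6,Y), (7,Y), (8,Y), (11,X), (14,Y), (17,Y), (19,X), (21,Y), (24,X), (28,X), (28,Y), (29,X), (29,Y)
ranks: 6->1, 7->2, 8->3, 11->4, 14->5, 17->6, 19->7, 21->8, 24->9, 28->10.5, 28->10.5, 29->12.5, 29->12.5
Step 2: Rank sum for X: R1 = 4 + 7 + 9 + 10.5 + 12.5 = 43.
Step 3: U_X = R1 - n1(n1+1)/2 = 43 - 5*6/2 = 43 - 15 = 28.
       U_Y = n1*n2 - U_X = 40 - 28 = 12.
Step 4: Ties are present, so use the tie-corrected normal approximation (with continuity correction) for the p-value.
Step 5: p-value = 0.270933; compare to alpha = 0.1. fail to reject H0.

U_X = 28, p = 0.270933, fail to reject H0 at alpha = 0.1.


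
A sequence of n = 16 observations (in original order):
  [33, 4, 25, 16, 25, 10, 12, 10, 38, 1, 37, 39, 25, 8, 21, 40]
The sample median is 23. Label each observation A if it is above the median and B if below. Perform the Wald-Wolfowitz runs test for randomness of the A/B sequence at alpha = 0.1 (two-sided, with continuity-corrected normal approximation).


Step 1: Compute median = 23; label A = above, B = below.
Labels in order: ABABABBBABAAABBA  (n_A = 8, n_B = 8)
Step 2: Count runs R = 11.
Step 3: Under H0 (random ordering), E[R] = 2*n_A*n_B/(n_A+n_B) + 1 = 2*8*8/16 + 1 = 9.0000.
        Var[R] = 2*n_A*n_B*(2*n_A*n_B - n_A - n_B) / ((n_A+n_B)^2 * (n_A+n_B-1)) = 14336/3840 = 3.7333.
        SD[R] = 1.9322.
Step 4: Continuity-corrected z = (R - 0.5 - E[R]) / SD[R] = (11 - 0.5 - 9.0000) / 1.9322 = 0.7763.
Step 5: Two-sided p-value via normal approximation = 2*(1 - Phi(|z|)) = 0.437558.
Step 6: alpha = 0.1. fail to reject H0.

R = 11, z = 0.7763, p = 0.437558, fail to reject H0.


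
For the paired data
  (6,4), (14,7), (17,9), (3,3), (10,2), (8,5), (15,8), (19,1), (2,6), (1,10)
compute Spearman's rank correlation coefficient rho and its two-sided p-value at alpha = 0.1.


Step 1: Rank x and y separately (midranks; no ties here).
rank(x): 6->4, 14->7, 17->9, 3->3, 10->6, 8->5, 15->8, 19->10, 2->2, 1->1
rank(y): 4->4, 7->7, 9->9, 3->3, 2->2, 5->5, 8->8, 1->1, 6->6, 10->10
Step 2: d_i = R_x(i) - R_y(i); compute d_i^2.
  (4-4)^2=0, (7-7)^2=0, (9-9)^2=0, (3-3)^2=0, (6-2)^2=16, (5-5)^2=0, (8-8)^2=0, (10-1)^2=81, (2-6)^2=16, (1-10)^2=81
sum(d^2) = 194.
Step 3: rho = 1 - 6*194 / (10*(10^2 - 1)) = 1 - 1164/990 = -0.175758.
Step 4: Under H0, t = rho * sqrt((n-2)/(1-rho^2)) = -0.5050 ~ t(8).
Step 5: Two-sided p-value from the t-distribution with 8 df = 0.627188.
Step 6: alpha = 0.1. fail to reject H0.

rho = -0.1758, p = 0.627188, fail to reject H0 at alpha = 0.1.


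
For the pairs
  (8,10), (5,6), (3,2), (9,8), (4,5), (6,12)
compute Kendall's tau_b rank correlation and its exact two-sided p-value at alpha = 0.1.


Step 1: Enumerate the 15 unordered pairs (i,j) with i<j and classify each by sign(x_j-x_i) * sign(y_j-y_i).
  (1,2):dx=-3,dy=-4->C; (1,3):dx=-5,dy=-8->C; (1,4):dx=+1,dy=-2->D; (1,5):dx=-4,dy=-5->C
  (1,6):dx=-2,dy=+2->D; (2,3):dx=-2,dy=-4->C; (2,4):dx=+4,dy=+2->C; (2,5):dx=-1,dy=-1->C
  (2,6):dx=+1,dy=+6->C; (3,4):dx=+6,dy=+6->C; (3,5):dx=+1,dy=+3->C; (3,6):dx=+3,dy=+10->C
  (4,5):dx=-5,dy=-3->C; (4,6):dx=-3,dy=+4->D; (5,6):dx=+2,dy=+7->C
Step 2: C = 12, D = 3, total pairs = 15.
Step 3: tau = (C - D)/(n(n-1)/2) = (12 - 3)/15 = 0.600000.
Step 4: Exact two-sided p-value (enumerate n! = 720 permutations of y under H0): p = 0.136111.
Step 5: alpha = 0.1. fail to reject H0.

tau_b = 0.6000 (C=12, D=3), p = 0.136111, fail to reject H0.


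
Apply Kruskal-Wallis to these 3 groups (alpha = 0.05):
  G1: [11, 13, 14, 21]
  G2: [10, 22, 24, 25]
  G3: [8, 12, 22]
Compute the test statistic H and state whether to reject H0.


Step 1: Combine all N = 11 observations and assign midranks.
sorted (value, group, rank): (8,G3,1), (10,G2,2), (11,G1,3), (12,G3,4), (13,G1,5), (14,G1,6), (21,G1,7), (22,G2,8.5), (22,G3,8.5), (24,G2,10), (25,G2,11)
Step 2: Sum ranks within each group.
R_1 = 21 (n_1 = 4)
R_2 = 31.5 (n_2 = 4)
R_3 = 13.5 (n_3 = 3)
Step 3: H = 12/(N(N+1)) * sum(R_i^2/n_i) - 3(N+1)
     = 12/(11*12) * (21^2/4 + 31.5^2/4 + 13.5^2/3) - 3*12
     = 0.090909 * 419.062 - 36
     = 2.096591.
Step 4: Ties present; correction factor C = 1 - 6/(11^3 - 11) = 0.995455. Corrected H = 2.096591 / 0.995455 = 2.106164.
Step 5: Under H0, H ~ chi^2(2); p-value = 0.348861.
Step 6: alpha = 0.05. fail to reject H0.

H = 2.1062, df = 2, p = 0.348861, fail to reject H0.


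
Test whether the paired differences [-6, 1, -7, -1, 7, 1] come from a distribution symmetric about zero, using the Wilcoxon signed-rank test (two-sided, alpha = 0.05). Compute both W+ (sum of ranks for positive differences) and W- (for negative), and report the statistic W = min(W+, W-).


Step 1: Drop any zero differences (none here) and take |d_i|.
|d| = [6, 1, 7, 1, 7, 1]
Step 2: Midrank |d_i| (ties get averaged ranks).
ranks: |6|->4, |1|->2, |7|->5.5, |1|->2, |7|->5.5, |1|->2
Step 3: Attach original signs; sum ranks with positive sign and with negative sign.
W+ = 2 + 5.5 + 2 = 9.5
W- = 4 + 5.5 + 2 = 11.5
(Check: W+ + W- = 21 should equal n(n+1)/2 = 21.)
Step 4: Test statistic W = min(W+, W-) = 9.5.
Step 5: Ties in |d|, so use the tie-corrected normal approximation.
        E[W] = n(n+1)/4 = 6*7/4 = 10.5.
        Tie groups: |d|=1 (t=3), |d|=7 (t=2); sum(t^3 - t) = 30.
        Var[W] = n(n+1)(2n+1)/24 - sum(t^3-t)/48 = 546/24 - 30/48 = 22.125.
        z = (W - E[W]) / sqrt(Var[W]) = (9.5 - 10.5) / 4.7037 = -0.2126.
        Two-sided p = 2*Phi(z) = 0.831641.
Step 6: alpha = 0.05. fail to reject H0.

W+ = 9.5, W- = 11.5, W = min = 9.5, p = 0.831641, fail to reject H0.


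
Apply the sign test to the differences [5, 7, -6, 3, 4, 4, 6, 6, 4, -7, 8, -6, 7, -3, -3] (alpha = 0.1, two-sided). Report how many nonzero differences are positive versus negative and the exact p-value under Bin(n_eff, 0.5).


Step 1: Discard zero differences. Original n = 15; n_eff = number of nonzero differences = 15.
Nonzero differences (with sign): +5, +7, -6, +3, +4, +4, +6, +6, +4, -7, +8, -6, +7, -3, -3
Step 2: Count signs: positive = 10, negative = 5.
Step 3: Under H0: P(positive) = 0.5, so the number of positives S ~ Bin(15, 0.5).
Step 4: Two-sided exact p-value = sum of Bin(15,0.5) probabilities at or below the observed probability = 0.301758.
Step 5: alpha = 0.1. fail to reject H0.

n_eff = 15, pos = 10, neg = 5, p = 0.301758, fail to reject H0.


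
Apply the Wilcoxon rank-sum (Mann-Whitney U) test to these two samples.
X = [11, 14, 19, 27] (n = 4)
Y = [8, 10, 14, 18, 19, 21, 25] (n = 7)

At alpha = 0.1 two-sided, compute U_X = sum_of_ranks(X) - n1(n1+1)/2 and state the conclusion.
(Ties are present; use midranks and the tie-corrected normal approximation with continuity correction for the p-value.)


Step 1: Combine and sort all 11 observations; assign midranks.
sorted (value, group): (8,Y), (10,Y), (11,X), (14,X), (14,Y), (18,Y), (19,X), (19,Y), (21,Y), (25,Y), (27,X)
ranks: 8->1, 10->2, 11->3, 14->4.5, 14->4.5, 18->6, 19->7.5, 19->7.5, 21->9, 25->10, 27->11
Step 2: Rank sum for X: R1 = 3 + 4.5 + 7.5 + 11 = 26.
Step 3: U_X = R1 - n1(n1+1)/2 = 26 - 4*5/2 = 26 - 10 = 16.
       U_Y = n1*n2 - U_X = 28 - 16 = 12.
Step 4: Ties are present, so use the tie-corrected normal approximation (with continuity correction) for the p-value.
Step 5: p-value = 0.775820; compare to alpha = 0.1. fail to reject H0.

U_X = 16, p = 0.775820, fail to reject H0 at alpha = 0.1.


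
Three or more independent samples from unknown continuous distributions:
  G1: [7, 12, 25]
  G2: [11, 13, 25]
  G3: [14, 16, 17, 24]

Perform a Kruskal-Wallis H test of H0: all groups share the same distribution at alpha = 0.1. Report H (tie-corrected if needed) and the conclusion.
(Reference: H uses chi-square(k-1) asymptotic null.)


Step 1: Combine all N = 10 observations and assign midranks.
sorted (value, group, rank): (7,G1,1), (11,G2,2), (12,G1,3), (13,G2,4), (14,G3,5), (16,G3,6), (17,G3,7), (24,G3,8), (25,G1,9.5), (25,G2,9.5)
Step 2: Sum ranks within each group.
R_1 = 13.5 (n_1 = 3)
R_2 = 15.5 (n_2 = 3)
R_3 = 26 (n_3 = 4)
Step 3: H = 12/(N(N+1)) * sum(R_i^2/n_i) - 3(N+1)
     = 12/(10*11) * (13.5^2/3 + 15.5^2/3 + 26^2/4) - 3*11
     = 0.109091 * 309.833 - 33
     = 0.800000.
Step 4: Ties present; correction factor C = 1 - 6/(10^3 - 10) = 0.993939. Corrected H = 0.800000 / 0.993939 = 0.804878.
Step 5: Under H0, H ~ chi^2(2); p-value = 0.668687.
Step 6: alpha = 0.1. fail to reject H0.

H = 0.8049, df = 2, p = 0.668687, fail to reject H0.


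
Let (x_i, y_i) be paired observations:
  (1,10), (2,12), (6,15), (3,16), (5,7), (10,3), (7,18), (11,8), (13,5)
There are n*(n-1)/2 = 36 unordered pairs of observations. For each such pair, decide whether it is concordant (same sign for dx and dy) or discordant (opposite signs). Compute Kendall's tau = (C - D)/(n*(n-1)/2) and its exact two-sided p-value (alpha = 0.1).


Step 1: Enumerate the 36 unordered pairs (i,j) with i<j and classify each by sign(x_j-x_i) * sign(y_j-y_i).
  (1,2):dx=+1,dy=+2->C; (1,3):dx=+5,dy=+5->C; (1,4):dx=+2,dy=+6->C; (1,5):dx=+4,dy=-3->D
  (1,6):dx=+9,dy=-7->D; (1,7):dx=+6,dy=+8->C; (1,8):dx=+10,dy=-2->D; (1,9):dx=+12,dy=-5->D
  (2,3):dx=+4,dy=+3->C; (2,4):dx=+1,dy=+4->C; (2,5):dx=+3,dy=-5->D; (2,6):dx=+8,dy=-9->D
  (2,7):dx=+5,dy=+6->C; (2,8):dx=+9,dy=-4->D; (2,9):dx=+11,dy=-7->D; (3,4):dx=-3,dy=+1->D
  (3,5):dx=-1,dy=-8->C; (3,6):dx=+4,dy=-12->D; (3,7):dx=+1,dy=+3->C; (3,8):dx=+5,dy=-7->D
  (3,9):dx=+7,dy=-10->D; (4,5):dx=+2,dy=-9->D; (4,6):dx=+7,dy=-13->D; (4,7):dx=+4,dy=+2->C
  (4,8):dx=+8,dy=-8->D; (4,9):dx=+10,dy=-11->D; (5,6):dx=+5,dy=-4->D; (5,7):dx=+2,dy=+11->C
  (5,8):dx=+6,dy=+1->C; (5,9):dx=+8,dy=-2->D; (6,7):dx=-3,dy=+15->D; (6,8):dx=+1,dy=+5->C
  (6,9):dx=+3,dy=+2->C; (7,8):dx=+4,dy=-10->D; (7,9):dx=+6,dy=-13->D; (8,9):dx=+2,dy=-3->D
Step 2: C = 14, D = 22, total pairs = 36.
Step 3: tau = (C - D)/(n(n-1)/2) = (14 - 22)/36 = -0.222222.
Step 4: Exact two-sided p-value (enumerate n! = 362880 permutations of y under H0): p = 0.476709.
Step 5: alpha = 0.1. fail to reject H0.

tau_b = -0.2222 (C=14, D=22), p = 0.476709, fail to reject H0.


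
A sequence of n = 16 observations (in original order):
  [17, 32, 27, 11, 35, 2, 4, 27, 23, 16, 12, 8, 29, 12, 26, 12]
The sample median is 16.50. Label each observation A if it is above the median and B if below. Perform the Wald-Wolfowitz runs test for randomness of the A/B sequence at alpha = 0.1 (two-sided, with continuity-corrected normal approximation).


Step 1: Compute median = 16.50; label A = above, B = below.
Labels in order: AAABABBAABBBABAB  (n_A = 8, n_B = 8)
Step 2: Count runs R = 10.
Step 3: Under H0 (random ordering), E[R] = 2*n_A*n_B/(n_A+n_B) + 1 = 2*8*8/16 + 1 = 9.0000.
        Var[R] = 2*n_A*n_B*(2*n_A*n_B - n_A - n_B) / ((n_A+n_B)^2 * (n_A+n_B-1)) = 14336/3840 = 3.7333.
        SD[R] = 1.9322.
Step 4: Continuity-corrected z = (R - 0.5 - E[R]) / SD[R] = (10 - 0.5 - 9.0000) / 1.9322 = 0.2588.
Step 5: Two-sided p-value via normal approximation = 2*(1 - Phi(|z|)) = 0.795809.
Step 6: alpha = 0.1. fail to reject H0.

R = 10, z = 0.2588, p = 0.795809, fail to reject H0.


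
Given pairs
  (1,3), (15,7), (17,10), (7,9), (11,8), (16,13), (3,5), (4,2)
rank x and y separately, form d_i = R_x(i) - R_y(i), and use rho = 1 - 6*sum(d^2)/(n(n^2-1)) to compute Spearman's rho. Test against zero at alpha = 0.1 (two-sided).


Step 1: Rank x and y separately (midranks; no ties here).
rank(x): 1->1, 15->6, 17->8, 7->4, 11->5, 16->7, 3->2, 4->3
rank(y): 3->2, 7->4, 10->7, 9->6, 8->5, 13->8, 5->3, 2->1
Step 2: d_i = R_x(i) - R_y(i); compute d_i^2.
  (1-2)^2=1, (6-4)^2=4, (8-7)^2=1, (4-6)^2=4, (5-5)^2=0, (7-8)^2=1, (2-3)^2=1, (3-1)^2=4
sum(d^2) = 16.
Step 3: rho = 1 - 6*16 / (8*(8^2 - 1)) = 1 - 96/504 = 0.809524.
Step 4: Under H0, t = rho * sqrt((n-2)/(1-rho^2)) = 3.3776 ~ t(6).
Step 5: Two-sided p-value from the t-distribution with 6 df = 0.014903.
Step 6: alpha = 0.1. reject H0.

rho = 0.8095, p = 0.014903, reject H0 at alpha = 0.1.


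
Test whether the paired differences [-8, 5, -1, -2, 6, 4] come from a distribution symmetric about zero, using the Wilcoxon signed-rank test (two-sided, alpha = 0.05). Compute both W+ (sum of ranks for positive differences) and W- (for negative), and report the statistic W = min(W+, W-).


Step 1: Drop any zero differences (none here) and take |d_i|.
|d| = [8, 5, 1, 2, 6, 4]
Step 2: Midrank |d_i| (ties get averaged ranks).
ranks: |8|->6, |5|->4, |1|->1, |2|->2, |6|->5, |4|->3
Step 3: Attach original signs; sum ranks with positive sign and with negative sign.
W+ = 4 + 5 + 3 = 12
W- = 6 + 1 + 2 = 9
(Check: W+ + W- = 21 should equal n(n+1)/2 = 21.)
Step 4: Test statistic W = min(W+, W-) = 9.
Step 5: No ties, so the exact null distribution over the 2^6 = 64 sign assignments gives the two-sided p-value = 0.843750.
Step 6: alpha = 0.05. fail to reject H0.

W+ = 12, W- = 9, W = min = 9, p = 0.843750, fail to reject H0.


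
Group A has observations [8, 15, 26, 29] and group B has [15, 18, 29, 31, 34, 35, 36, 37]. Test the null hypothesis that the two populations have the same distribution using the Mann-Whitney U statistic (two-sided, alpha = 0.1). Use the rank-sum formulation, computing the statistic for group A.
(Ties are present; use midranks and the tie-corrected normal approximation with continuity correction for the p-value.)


Step 1: Combine and sort all 12 observations; assign midranks.
sorted (value, group): (8,X), (15,X), (15,Y), (18,Y), (26,X), (29,X), (29,Y), (31,Y), (34,Y), (35,Y), (36,Y), (37,Y)
ranks: 8->1, 15->2.5, 15->2.5, 18->4, 26->5, 29->6.5, 29->6.5, 31->8, 34->9, 35->10, 36->11, 37->12
Step 2: Rank sum for X: R1 = 1 + 2.5 + 5 + 6.5 = 15.
Step 3: U_X = R1 - n1(n1+1)/2 = 15 - 4*5/2 = 15 - 10 = 5.
       U_Y = n1*n2 - U_X = 32 - 5 = 27.
Step 4: Ties are present, so use the tie-corrected normal approximation (with continuity correction) for the p-value.
Step 5: p-value = 0.073517; compare to alpha = 0.1. reject H0.

U_X = 5, p = 0.073517, reject H0 at alpha = 0.1.


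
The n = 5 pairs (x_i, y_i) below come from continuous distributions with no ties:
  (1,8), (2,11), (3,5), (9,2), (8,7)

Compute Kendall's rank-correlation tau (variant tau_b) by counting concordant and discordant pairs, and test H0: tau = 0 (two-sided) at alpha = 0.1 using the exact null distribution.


Step 1: Enumerate the 10 unordered pairs (i,j) with i<j and classify each by sign(x_j-x_i) * sign(y_j-y_i).
  (1,2):dx=+1,dy=+3->C; (1,3):dx=+2,dy=-3->D; (1,4):dx=+8,dy=-6->D; (1,5):dx=+7,dy=-1->D
  (2,3):dx=+1,dy=-6->D; (2,4):dx=+7,dy=-9->D; (2,5):dx=+6,dy=-4->D; (3,4):dx=+6,dy=-3->D
  (3,5):dx=+5,dy=+2->C; (4,5):dx=-1,dy=+5->D
Step 2: C = 2, D = 8, total pairs = 10.
Step 3: tau = (C - D)/(n(n-1)/2) = (2 - 8)/10 = -0.600000.
Step 4: Exact two-sided p-value (enumerate n! = 120 permutations of y under H0): p = 0.233333.
Step 5: alpha = 0.1. fail to reject H0.

tau_b = -0.6000 (C=2, D=8), p = 0.233333, fail to reject H0.


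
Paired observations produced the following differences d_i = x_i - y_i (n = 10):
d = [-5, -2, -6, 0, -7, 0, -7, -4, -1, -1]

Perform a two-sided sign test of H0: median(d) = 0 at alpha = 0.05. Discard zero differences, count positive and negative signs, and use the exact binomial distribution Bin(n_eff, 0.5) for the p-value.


Step 1: Discard zero differences. Original n = 10; n_eff = number of nonzero differences = 8.
Nonzero differences (with sign): -5, -2, -6, -7, -7, -4, -1, -1
Step 2: Count signs: positive = 0, negative = 8.
Step 3: Under H0: P(positive) = 0.5, so the number of positives S ~ Bin(8, 0.5).
Step 4: Two-sided exact p-value = sum of Bin(8,0.5) probabilities at or below the observed probability = 0.007812.
Step 5: alpha = 0.05. reject H0.

n_eff = 8, pos = 0, neg = 8, p = 0.007812, reject H0.


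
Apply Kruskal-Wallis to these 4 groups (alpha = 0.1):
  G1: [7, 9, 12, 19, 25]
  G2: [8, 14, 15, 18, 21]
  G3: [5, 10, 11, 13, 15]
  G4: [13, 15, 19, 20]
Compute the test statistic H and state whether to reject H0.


Step 1: Combine all N = 19 observations and assign midranks.
sorted (value, group, rank): (5,G3,1), (7,G1,2), (8,G2,3), (9,G1,4), (10,G3,5), (11,G3,6), (12,G1,7), (13,G3,8.5), (13,G4,8.5), (14,G2,10), (15,G2,12), (15,G3,12), (15,G4,12), (18,G2,14), (19,G1,15.5), (19,G4,15.5), (20,G4,17), (21,G2,18), (25,G1,19)
Step 2: Sum ranks within each group.
R_1 = 47.5 (n_1 = 5)
R_2 = 57 (n_2 = 5)
R_3 = 32.5 (n_3 = 5)
R_4 = 53 (n_4 = 4)
Step 3: H = 12/(N(N+1)) * sum(R_i^2/n_i) - 3(N+1)
     = 12/(19*20) * (47.5^2/5 + 57^2/5 + 32.5^2/5 + 53^2/4) - 3*20
     = 0.031579 * 2014.55 - 60
     = 3.617368.
Step 4: Ties present; correction factor C = 1 - 36/(19^3 - 19) = 0.994737. Corrected H = 3.617368 / 0.994737 = 3.636508.
Step 5: Under H0, H ~ chi^2(3); p-value = 0.303484.
Step 6: alpha = 0.1. fail to reject H0.

H = 3.6365, df = 3, p = 0.303484, fail to reject H0.


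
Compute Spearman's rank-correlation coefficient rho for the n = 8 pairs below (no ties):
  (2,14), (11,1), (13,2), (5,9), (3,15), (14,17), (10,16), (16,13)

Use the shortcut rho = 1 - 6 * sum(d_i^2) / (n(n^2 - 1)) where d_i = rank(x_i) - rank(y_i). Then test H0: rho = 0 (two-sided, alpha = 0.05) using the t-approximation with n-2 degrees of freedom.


Step 1: Rank x and y separately (midranks; no ties here).
rank(x): 2->1, 11->5, 13->6, 5->3, 3->2, 14->7, 10->4, 16->8
rank(y): 14->5, 1->1, 2->2, 9->3, 15->6, 17->8, 16->7, 13->4
Step 2: d_i = R_x(i) - R_y(i); compute d_i^2.
  (1-5)^2=16, (5-1)^2=16, (6-2)^2=16, (3-3)^2=0, (2-6)^2=16, (7-8)^2=1, (4-7)^2=9, (8-4)^2=16
sum(d^2) = 90.
Step 3: rho = 1 - 6*90 / (8*(8^2 - 1)) = 1 - 540/504 = -0.071429.
Step 4: Under H0, t = rho * sqrt((n-2)/(1-rho^2)) = -0.1754 ~ t(6).
Step 5: Two-sided p-value from the t-distribution with 6 df = 0.866526.
Step 6: alpha = 0.05. fail to reject H0.

rho = -0.0714, p = 0.866526, fail to reject H0 at alpha = 0.05.


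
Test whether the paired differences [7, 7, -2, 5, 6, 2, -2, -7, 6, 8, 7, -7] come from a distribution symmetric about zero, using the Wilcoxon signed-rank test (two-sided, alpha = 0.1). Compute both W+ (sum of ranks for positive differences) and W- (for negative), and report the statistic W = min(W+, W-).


Step 1: Drop any zero differences (none here) and take |d_i|.
|d| = [7, 7, 2, 5, 6, 2, 2, 7, 6, 8, 7, 7]
Step 2: Midrank |d_i| (ties get averaged ranks).
ranks: |7|->9, |7|->9, |2|->2, |5|->4, |6|->5.5, |2|->2, |2|->2, |7|->9, |6|->5.5, |8|->12, |7|->9, |7|->9
Step 3: Attach original signs; sum ranks with positive sign and with negative sign.
W+ = 9 + 9 + 4 + 5.5 + 2 + 5.5 + 12 + 9 = 56
W- = 2 + 2 + 9 + 9 = 22
(Check: W+ + W- = 78 should equal n(n+1)/2 = 78.)
Step 4: Test statistic W = min(W+, W-) = 22.
Step 5: Ties in |d|, so use the tie-corrected normal approximation.
        E[W] = n(n+1)/4 = 12*13/4 = 39.
        Tie groups: |d|=2 (t=3), |d|=6 (t=2), |d|=7 (t=5); sum(t^3 - t) = 150.
        Var[W] = n(n+1)(2n+1)/24 - sum(t^3-t)/48 = 3900/24 - 150/48 = 159.375.
        z = (W - E[W]) / sqrt(Var[W]) = (22 - 39) / 12.6244 = -1.3466.
        Two-sided p = 2*Phi(z) = 0.178109.
Step 6: alpha = 0.1. fail to reject H0.

W+ = 56, W- = 22, W = min = 22, p = 0.178109, fail to reject H0.


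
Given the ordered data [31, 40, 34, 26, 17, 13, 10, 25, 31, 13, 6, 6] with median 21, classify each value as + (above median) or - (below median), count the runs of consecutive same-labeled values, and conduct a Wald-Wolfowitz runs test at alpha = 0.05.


Step 1: Compute median = 21; label A = above, B = below.
Labels in order: AAAABBBAABBB  (n_A = 6, n_B = 6)
Step 2: Count runs R = 4.
Step 3: Under H0 (random ordering), E[R] = 2*n_A*n_B/(n_A+n_B) + 1 = 2*6*6/12 + 1 = 7.0000.
        Var[R] = 2*n_A*n_B*(2*n_A*n_B - n_A - n_B) / ((n_A+n_B)^2 * (n_A+n_B-1)) = 4320/1584 = 2.7273.
        SD[R] = 1.6514.
Step 4: Continuity-corrected z = (R + 0.5 - E[R]) / SD[R] = (4 + 0.5 - 7.0000) / 1.6514 = -1.5138.
Step 5: Two-sided p-value via normal approximation = 2*(1 - Phi(|z|)) = 0.130070.
Step 6: alpha = 0.05. fail to reject H0.

R = 4, z = -1.5138, p = 0.130070, fail to reject H0.


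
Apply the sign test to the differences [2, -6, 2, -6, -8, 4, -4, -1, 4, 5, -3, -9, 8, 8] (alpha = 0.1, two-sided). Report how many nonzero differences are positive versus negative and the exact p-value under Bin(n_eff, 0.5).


Step 1: Discard zero differences. Original n = 14; n_eff = number of nonzero differences = 14.
Nonzero differences (with sign): +2, -6, +2, -6, -8, +4, -4, -1, +4, +5, -3, -9, +8, +8
Step 2: Count signs: positive = 7, negative = 7.
Step 3: Under H0: P(positive) = 0.5, so the number of positives S ~ Bin(14, 0.5).
Step 4: Two-sided exact p-value = sum of Bin(14,0.5) probabilities at or below the observed probability = 1.000000.
Step 5: alpha = 0.1. fail to reject H0.

n_eff = 14, pos = 7, neg = 7, p = 1.000000, fail to reject H0.


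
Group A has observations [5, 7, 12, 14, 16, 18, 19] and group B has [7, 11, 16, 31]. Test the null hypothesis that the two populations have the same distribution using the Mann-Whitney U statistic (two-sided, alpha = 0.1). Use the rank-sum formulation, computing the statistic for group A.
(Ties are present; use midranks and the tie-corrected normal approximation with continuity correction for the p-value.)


Step 1: Combine and sort all 11 observations; assign midranks.
sorted (value, group): (5,X), (7,X), (7,Y), (11,Y), (12,X), (14,X), (16,X), (16,Y), (18,X), (19,X), (31,Y)
ranks: 5->1, 7->2.5, 7->2.5, 11->4, 12->5, 14->6, 16->7.5, 16->7.5, 18->9, 19->10, 31->11
Step 2: Rank sum for X: R1 = 1 + 2.5 + 5 + 6 + 7.5 + 9 + 10 = 41.
Step 3: U_X = R1 - n1(n1+1)/2 = 41 - 7*8/2 = 41 - 28 = 13.
       U_Y = n1*n2 - U_X = 28 - 13 = 15.
Step 4: Ties are present, so use the tie-corrected normal approximation (with continuity correction) for the p-value.
Step 5: p-value = 0.924376; compare to alpha = 0.1. fail to reject H0.

U_X = 13, p = 0.924376, fail to reject H0 at alpha = 0.1.


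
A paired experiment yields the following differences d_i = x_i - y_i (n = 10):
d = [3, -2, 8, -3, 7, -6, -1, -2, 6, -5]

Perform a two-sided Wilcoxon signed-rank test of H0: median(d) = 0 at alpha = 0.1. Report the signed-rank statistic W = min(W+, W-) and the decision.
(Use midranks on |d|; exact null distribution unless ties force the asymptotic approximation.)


Step 1: Drop any zero differences (none here) and take |d_i|.
|d| = [3, 2, 8, 3, 7, 6, 1, 2, 6, 5]
Step 2: Midrank |d_i| (ties get averaged ranks).
ranks: |3|->4.5, |2|->2.5, |8|->10, |3|->4.5, |7|->9, |6|->7.5, |1|->1, |2|->2.5, |6|->7.5, |5|->6
Step 3: Attach original signs; sum ranks with positive sign and with negative sign.
W+ = 4.5 + 10 + 9 + 7.5 = 31
W- = 2.5 + 4.5 + 7.5 + 1 + 2.5 + 6 = 24
(Check: W+ + W- = 55 should equal n(n+1)/2 = 55.)
Step 4: Test statistic W = min(W+, W-) = 24.
Step 5: Ties in |d|, so use the tie-corrected normal approximation.
        E[W] = n(n+1)/4 = 10*11/4 = 27.5.
        Tie groups: |d|=2 (t=2), |d|=3 (t=2), |d|=6 (t=2); sum(t^3 - t) = 18.
        Var[W] = n(n+1)(2n+1)/24 - sum(t^3-t)/48 = 2310/24 - 18/48 = 95.875.
        z = (W - E[W]) / sqrt(Var[W]) = (24 - 27.5) / 9.7916 = -0.3575.
        Two-sided p = 2*Phi(z) = 0.720755.
Step 6: alpha = 0.1. fail to reject H0.

W+ = 31, W- = 24, W = min = 24, p = 0.720755, fail to reject H0.
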